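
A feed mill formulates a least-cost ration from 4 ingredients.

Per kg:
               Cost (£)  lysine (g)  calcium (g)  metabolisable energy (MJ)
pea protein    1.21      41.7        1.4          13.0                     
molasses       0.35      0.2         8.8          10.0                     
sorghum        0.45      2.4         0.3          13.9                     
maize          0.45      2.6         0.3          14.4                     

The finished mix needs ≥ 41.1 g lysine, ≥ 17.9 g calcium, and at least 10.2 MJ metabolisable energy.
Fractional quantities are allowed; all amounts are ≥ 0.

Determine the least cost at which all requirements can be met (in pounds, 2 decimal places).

Let x1 = kg of pea protein, x2 = kg of molasses, x3 = kg of sorghum, x4 = kg of maize.
min 1.21x1 + 0.35x2 + 0.45x3 + 0.45x4 subject to:
  41.7x1 + 0.2x2 + 2.4x3 + 2.6x4 ≥ 41.1   (lysine)
  1.4x1 + 8.8x2 + 0.3x3 + 0.3x4 ≥ 17.9   (calcium)
  13x1 + 10x2 + 13.9x3 + 14.4x4 ≥ 10.2   (metabolisable energy)
  x1, x2, x3, x4 ≥ 0.
The minimum-cost mix takes nothing from sorghum, maize — only pea protein, molasses. The lysine and calcium requirements are met with equality.
That vertex is x1 = 0.9766, x2 = 1.879.
Objective = 1.21·0.9766 + 0.35·1.879 = 1.8393.

£1.84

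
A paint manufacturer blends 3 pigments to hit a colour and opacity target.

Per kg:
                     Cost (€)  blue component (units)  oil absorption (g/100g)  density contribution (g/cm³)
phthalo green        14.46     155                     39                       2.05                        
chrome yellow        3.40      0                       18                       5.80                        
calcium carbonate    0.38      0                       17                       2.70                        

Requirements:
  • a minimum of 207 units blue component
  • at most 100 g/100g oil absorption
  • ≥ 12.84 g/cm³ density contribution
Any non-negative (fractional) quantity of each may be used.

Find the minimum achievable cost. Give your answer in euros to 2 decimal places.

€22.92

Let x1 = kg of phthalo green, x2 = kg of chrome yellow, x3 = kg of calcium carbonate.
Minimise 14.46x1 + 3.4x2 + 0.38x3 subject to:
  155x1 ≥ 207   (blue component)
  39x1 + 18x2 + 17x3 ≤ 100   (oil absorption)
  2.05x1 + 5.8x2 + 2.7x3 ≥ 12.84   (density contribution)
  x1, x2, x3 ≥ 0.
All 3 inputs are positive at the optimum. The blue component, oil absorption, density contribution requirements are met with equality.
That vertex is x1 = 1.3355, x2 = 0.8473, x3 = 1.9215.
Cost = 14.46·1.3355 + 3.4·0.8473 + 0.38·1.9215 = 22.9223.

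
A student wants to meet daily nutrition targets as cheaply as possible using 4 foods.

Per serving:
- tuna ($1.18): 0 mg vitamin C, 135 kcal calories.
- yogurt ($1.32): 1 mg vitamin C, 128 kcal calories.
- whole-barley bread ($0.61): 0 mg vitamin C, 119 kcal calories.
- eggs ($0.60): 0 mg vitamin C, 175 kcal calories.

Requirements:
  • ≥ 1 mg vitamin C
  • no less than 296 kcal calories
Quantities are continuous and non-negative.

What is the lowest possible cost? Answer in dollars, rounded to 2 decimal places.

Treat it as an LP. Let x1 = servings of tuna, x2 = servings of yogurt, x3 = servings of whole-barley bread, x4 = servings of eggs.
min 1.18x1 + 1.32x2 + 0.61x3 + 0.6x4 with:
  1x2 ≥ 1   (vitamin C)
  135x1 + 128x2 + 119x3 + 175x4 ≥ 296   (calories)
  x1, x2, x3, x4 ≥ 0.
At the optimum only yogurt, eggs are positive (tuna, whole-barley bread = 0). The vitamin C and calories requirements are met with equality.
So yogurt = 1 serving, eggs = 0.96 servings.
Cost = 1.32·1 + 0.6·0.96 = 1.8960.

$1.90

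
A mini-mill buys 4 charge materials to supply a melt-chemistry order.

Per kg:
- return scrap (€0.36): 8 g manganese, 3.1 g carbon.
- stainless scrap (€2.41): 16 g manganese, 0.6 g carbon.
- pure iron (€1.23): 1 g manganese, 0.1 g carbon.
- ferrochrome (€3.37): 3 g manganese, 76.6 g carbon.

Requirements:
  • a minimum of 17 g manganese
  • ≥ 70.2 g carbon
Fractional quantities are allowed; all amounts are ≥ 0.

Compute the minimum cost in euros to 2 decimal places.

Let x1 = kg of return scrap, x2 = kg of stainless scrap, x3 = kg of pure iron, x4 = kg of ferrochrome.
Minimize 0.36x1 + 2.41x2 + 1.23x3 + 3.37x4 s.t.:
  8x1 + 16x2 + 1x3 + 3x4 ≥ 17   (manganese)
  3.1x1 + 0.6x2 + 0.1x3 + 76.6x4 ≥ 70.2   (carbon)
  x1, x2, x3, x4 ≥ 0.
The minimum-cost mix takes nothing from stainless scrap, pure iron — only return scrap, ferrochrome. There the manganese and carbon constraints are tight.
That vertex is x1 = 1.809, x4 = 0.8432.
Cost = 0.36·1.809 + 3.37·0.8432 = 3.4928.

€3.49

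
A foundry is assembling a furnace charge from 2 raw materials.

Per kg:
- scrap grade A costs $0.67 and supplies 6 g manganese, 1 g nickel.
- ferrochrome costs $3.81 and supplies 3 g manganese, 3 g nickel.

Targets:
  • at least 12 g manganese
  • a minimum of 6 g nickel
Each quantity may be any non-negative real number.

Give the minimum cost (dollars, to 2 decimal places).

$4.02

Set it up as a linear program. Let x1 = kg of scrap grade A, x2 = kg of ferrochrome.
Minimise 0.67x1 + 3.81x2 with:
  6x1 + 3x2 ≥ 12   (manganese)
  1x1 + 3x2 ≥ 6   (nickel)
  x1, x2 ≥ 0.
The optimal basis is {scrap grade A}; ferrochrome drops out. Binding constraint: nickel.
Solving gives x1 = 6.
Total cost: 0.67·6 = 4.0200.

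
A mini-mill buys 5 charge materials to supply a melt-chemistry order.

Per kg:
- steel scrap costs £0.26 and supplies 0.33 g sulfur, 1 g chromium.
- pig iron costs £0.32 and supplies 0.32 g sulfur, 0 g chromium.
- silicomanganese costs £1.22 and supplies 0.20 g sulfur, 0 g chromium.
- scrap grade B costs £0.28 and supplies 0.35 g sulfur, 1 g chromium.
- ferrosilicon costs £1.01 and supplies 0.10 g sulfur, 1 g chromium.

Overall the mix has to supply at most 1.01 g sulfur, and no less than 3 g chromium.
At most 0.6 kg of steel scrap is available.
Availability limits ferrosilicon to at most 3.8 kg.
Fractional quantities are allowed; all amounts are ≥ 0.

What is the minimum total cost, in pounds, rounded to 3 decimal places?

£0.910

This is a linear program. Let x1 = kg of steel scrap, x2 = kg of pig iron, x3 = kg of silicomanganese, x4 = kg of scrap grade B, x5 = kg of ferrosilicon.
Minimise 0.26x1 + 0.32x2 + 1.22x3 + 0.28x4 + 1.01x5 with:
  0.33x1 + 0.32x2 + 0.2x3 + 0.35x4 + 0.1x5 ≤ 1.01   (sulfur)
  1x1 + 1x4 + 1x5 ≥ 3   (chromium)
  x1 ≤ 0.6
  x5 ≤ 3.8
  x1, x2, x3, x4, x5 ≥ 0.
At the optimum only steel scrap, scrap grade B, ferrosilicon are positive (pig iron, silicomanganese = 0). The sulfur, chromium, the steel scrap cap requirements are met with equality.
So steel scrap = 0.6 kg, scrap grade B = 2.288 kg, ferrosilicon = 0.112 kg.
Cost = 0.26·0.6 + 0.28·2.288 + 1.01·0.112 = 0.90976.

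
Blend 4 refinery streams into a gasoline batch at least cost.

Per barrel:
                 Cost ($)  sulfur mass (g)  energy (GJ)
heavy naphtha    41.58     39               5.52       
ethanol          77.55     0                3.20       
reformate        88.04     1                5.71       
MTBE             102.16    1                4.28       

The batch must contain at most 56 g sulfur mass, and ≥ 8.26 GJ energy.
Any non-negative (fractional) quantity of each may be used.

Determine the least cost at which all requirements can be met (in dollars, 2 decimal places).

$64.92

Let x1 = barrels of heavy naphtha, x2 = barrels of ethanol, x3 = barrels of reformate, x4 = barrels of MTBE.
min 41.58x1 + 77.55x2 + 88.04x3 + 102.16x4 with:
  39x1 + 1x3 + 1x4 ≤ 56   (sulfur mass)
  5.52x1 + 3.2x2 + 5.71x3 + 4.28x4 ≥ 8.26   (energy)
  x1, x2, x3, x4 ≥ 0.
The optimal basis is {heavy naphtha, reformate}; ethanol, MTBE drop out. Binding constraints: sulfur mass and energy.
That vertex is x1 = 1.4344, x3 = 0.059953.
Hence cost = 41.58·1.4344 + 88.04·0.059953 = $64.9206.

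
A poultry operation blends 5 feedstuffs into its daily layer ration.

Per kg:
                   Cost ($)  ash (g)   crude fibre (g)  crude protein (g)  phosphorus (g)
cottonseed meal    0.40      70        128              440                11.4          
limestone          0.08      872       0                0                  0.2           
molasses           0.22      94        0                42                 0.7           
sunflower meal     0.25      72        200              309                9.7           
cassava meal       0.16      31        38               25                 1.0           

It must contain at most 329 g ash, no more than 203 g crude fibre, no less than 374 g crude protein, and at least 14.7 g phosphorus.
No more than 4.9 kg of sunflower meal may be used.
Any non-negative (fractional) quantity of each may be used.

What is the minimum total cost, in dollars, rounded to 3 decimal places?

Let x1 = kg of cottonseed meal, x2 = kg of limestone, x3 = kg of molasses, x4 = kg of sunflower meal, x5 = kg of cassava meal.
min 0.4x1 + 0.08x2 + 0.22x3 + 0.25x4 + 0.16x5 subject to:
  70x1 + 872x2 + 94x3 + 72x4 + 31x5 ≤ 329   (ash)
  128x1 + 200x4 + 38x5 ≤ 203   (crude fibre)
  440x1 + 42x3 + 309x4 + 25x5 ≥ 374   (crude protein)
  11.4x1 + 0.2x2 + 0.7x3 + 9.7x4 + 1x5 ≥ 14.7   (phosphorus)
  x4 ≤ 4.9
  x1, x2, x3, x4, x5 ≥ 0.
At the optimum only cottonseed meal, sunflower meal are positive (limestone, molasses, cassava meal = 0). The crude fibre and phosphorus requirements are met with equality.
Solving gives x1 = 0.935, x4 = 0.4166.
Cost = 0.4·0.935 + 0.25·0.4166 = 0.47815.

$0.478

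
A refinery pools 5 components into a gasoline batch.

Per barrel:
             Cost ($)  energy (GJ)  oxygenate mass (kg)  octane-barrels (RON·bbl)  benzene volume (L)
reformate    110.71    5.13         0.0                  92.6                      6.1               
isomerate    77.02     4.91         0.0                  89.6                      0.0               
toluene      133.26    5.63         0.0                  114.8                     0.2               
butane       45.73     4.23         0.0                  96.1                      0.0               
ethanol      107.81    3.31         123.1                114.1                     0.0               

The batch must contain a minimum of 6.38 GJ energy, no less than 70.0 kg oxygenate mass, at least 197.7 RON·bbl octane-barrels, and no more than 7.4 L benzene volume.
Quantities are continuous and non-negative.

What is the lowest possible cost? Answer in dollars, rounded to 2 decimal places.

$124.51

Let x1 = barrels of reformate, x2 = barrels of isomerate, x3 = barrels of toluene, x4 = barrels of butane, x5 = barrels of ethanol.
min 110.71x1 + 77.02x2 + 133.26x3 + 45.73x4 + 107.81x5 subject to:
  5.13x1 + 4.91x2 + 5.63x3 + 4.23x4 + 3.31x5 ≥ 6.38   (energy)
  123.1x5 ≥ 70   (oxygenate mass)
  92.6x1 + 89.6x2 + 114.8x3 + 96.1x4 + 114.1x5 ≥ 197.7   (octane-barrels)
  6.1x1 + 0.2x3 ≤ 7.4   (benzene volume)
  x1, x2, x3, x4, x5 ≥ 0.
The cheapest feasible vertex uses only butane, ethanol; reformate, isomerate, toluene are not used. There the oxygenate mass and octane-barrels constraints are tight.
Solving gives x4 = 1.3821, x5 = 0.56864.
Cost = 45.73·1.3821 + 107.81·0.56864 = 124.5085.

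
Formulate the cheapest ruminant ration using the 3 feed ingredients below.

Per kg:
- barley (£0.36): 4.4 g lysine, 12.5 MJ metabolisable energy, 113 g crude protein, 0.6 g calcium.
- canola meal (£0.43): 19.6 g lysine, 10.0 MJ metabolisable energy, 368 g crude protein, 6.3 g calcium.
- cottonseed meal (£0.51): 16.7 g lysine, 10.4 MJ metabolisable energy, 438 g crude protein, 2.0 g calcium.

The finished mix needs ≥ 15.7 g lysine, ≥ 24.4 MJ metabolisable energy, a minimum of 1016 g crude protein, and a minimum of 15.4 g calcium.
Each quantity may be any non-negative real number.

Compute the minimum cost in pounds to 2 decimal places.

£1.19

Let x1 = kg of barley, x2 = kg of canola meal, x3 = kg of cottonseed meal.
min 0.36x1 + 0.43x2 + 0.51x3 subject to:
  4.4x1 + 19.6x2 + 16.7x3 ≥ 15.7   (lysine)
  12.5x1 + 10x2 + 10.4x3 ≥ 24.4   (metabolisable energy)
  113x1 + 368x2 + 438x3 ≥ 1016   (crude protein)
  0.6x1 + 6.3x2 + 2x3 ≥ 15.4   (calcium)
  x1, x2, x3 ≥ 0.
The cheapest feasible vertex uses only canola meal, cottonseed meal; barley is not used. There the crude protein and calcium constraints are tight.
Solving gives x2 = 2.329, x3 = 0.3626.
Objective = 0.43·2.329 + 0.51·0.3626 = 1.1864.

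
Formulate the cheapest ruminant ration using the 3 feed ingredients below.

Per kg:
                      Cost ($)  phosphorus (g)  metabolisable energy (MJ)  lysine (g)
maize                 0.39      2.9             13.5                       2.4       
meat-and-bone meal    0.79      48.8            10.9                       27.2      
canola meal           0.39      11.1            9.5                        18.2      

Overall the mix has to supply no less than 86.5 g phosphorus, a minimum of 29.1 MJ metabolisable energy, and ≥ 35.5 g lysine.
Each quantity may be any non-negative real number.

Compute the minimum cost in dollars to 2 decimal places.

Let x1 = kg of maize, x2 = kg of meat-and-bone meal, x3 = kg of canola meal.
Minimize 0.39x1 + 0.79x2 + 0.39x3 subject to:
  2.9x1 + 48.8x2 + 11.1x3 ≥ 86.5   (phosphorus)
  13.5x1 + 10.9x2 + 9.5x3 ≥ 29.1   (metabolisable energy)
  2.4x1 + 27.2x2 + 18.2x3 ≥ 35.5   (lysine)
  x1, x2, x3 ≥ 0.
The optimal basis is {maize, meat-and-bone meal}; canola meal drops out. There the phosphorus and metabolisable energy constraints are tight.
That vertex is x1 = 0.7609, x2 = 1.727.
Objective = 0.39·0.7609 + 0.79·1.727 = 1.6611.

$1.66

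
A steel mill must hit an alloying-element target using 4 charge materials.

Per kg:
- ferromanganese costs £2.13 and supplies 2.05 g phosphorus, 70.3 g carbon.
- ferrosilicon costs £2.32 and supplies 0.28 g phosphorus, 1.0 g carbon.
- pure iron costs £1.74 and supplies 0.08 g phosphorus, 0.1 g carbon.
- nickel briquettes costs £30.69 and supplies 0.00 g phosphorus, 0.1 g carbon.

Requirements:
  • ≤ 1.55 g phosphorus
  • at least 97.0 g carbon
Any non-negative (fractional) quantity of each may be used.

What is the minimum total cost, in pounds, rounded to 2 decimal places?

Set it up as a linear program. Let x1 = kg of ferromanganese, x2 = kg of ferrosilicon, x3 = kg of pure iron, x4 = kg of nickel briquettes.
min 2.13x1 + 2.32x2 + 1.74x3 + 30.69x4 with:
  2.05x1 + 0.28x2 + 0.08x3 ≤ 1.55   (phosphorus)
  70.3x1 + 1x2 + 0.1x3 + 0.1x4 ≥ 97   (carbon)
  x1, x2, x3, x4 ≥ 0.
The minimum-cost mix takes nothing from ferrosilicon, pure iron — only ferromanganese, nickel briquettes. Binding constraints: phosphorus and carbon.
Optimal quantities: ferromanganese = 0.7560976 kg, nickel briquettes = 438.4634 kg.
Objective = 2.13·0.7560976 + 30.69·438.4634 = 13458.0522.

£13458.05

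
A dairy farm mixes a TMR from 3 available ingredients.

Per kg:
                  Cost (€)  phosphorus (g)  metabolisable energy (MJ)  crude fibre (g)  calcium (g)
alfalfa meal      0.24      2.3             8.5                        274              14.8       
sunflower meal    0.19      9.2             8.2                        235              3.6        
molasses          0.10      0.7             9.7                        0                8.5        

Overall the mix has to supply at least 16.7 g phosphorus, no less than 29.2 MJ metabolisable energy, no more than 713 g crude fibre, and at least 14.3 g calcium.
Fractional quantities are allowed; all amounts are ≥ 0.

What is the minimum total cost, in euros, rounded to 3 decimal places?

This is a linear program. Let x1 = kg of alfalfa meal, x2 = kg of sunflower meal, x3 = kg of molasses.
Minimise 0.24x1 + 0.19x2 + 0.1x3 subject to:
  2.3x1 + 9.2x2 + 0.7x3 ≥ 16.7   (phosphorus)
  8.5x1 + 8.2x2 + 9.7x3 ≥ 29.2   (metabolisable energy)
  274x1 + 235x2 ≤ 713   (crude fibre)
  14.8x1 + 3.6x2 + 8.5x3 ≥ 14.3   (calcium)
  x1, x2, x3 ≥ 0.
The optimal basis is {sunflower meal, molasses}; alfalfa meal drops out. There the phosphorus and metabolisable energy constraints are tight.
Solving gives x2 = 1.695, x3 = 1.577.
Objective = 0.19·1.695 + 0.1·1.577 = 0.47975.

€0.480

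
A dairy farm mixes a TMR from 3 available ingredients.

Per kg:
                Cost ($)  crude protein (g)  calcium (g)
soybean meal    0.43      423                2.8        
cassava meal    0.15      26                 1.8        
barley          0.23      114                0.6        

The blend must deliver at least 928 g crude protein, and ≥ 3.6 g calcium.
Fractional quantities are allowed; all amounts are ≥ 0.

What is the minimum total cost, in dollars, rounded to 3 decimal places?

$0.943

Let x1 = kg of soybean meal, x2 = kg of cassava meal, x3 = kg of barley.
min 0.43x1 + 0.15x2 + 0.23x3 with:
  423x1 + 26x2 + 114x3 ≥ 928   (crude protein)
  2.8x1 + 1.8x2 + 0.6x3 ≥ 3.6   (calcium)
  x1, x2, x3 ≥ 0.
The optimal basis is {soybean meal}; cassava meal, barley drop out. There the crude protein constraint is tight.
Solving gives x1 = 2.194.
Cost = 0.43·2.194 = 0.94342.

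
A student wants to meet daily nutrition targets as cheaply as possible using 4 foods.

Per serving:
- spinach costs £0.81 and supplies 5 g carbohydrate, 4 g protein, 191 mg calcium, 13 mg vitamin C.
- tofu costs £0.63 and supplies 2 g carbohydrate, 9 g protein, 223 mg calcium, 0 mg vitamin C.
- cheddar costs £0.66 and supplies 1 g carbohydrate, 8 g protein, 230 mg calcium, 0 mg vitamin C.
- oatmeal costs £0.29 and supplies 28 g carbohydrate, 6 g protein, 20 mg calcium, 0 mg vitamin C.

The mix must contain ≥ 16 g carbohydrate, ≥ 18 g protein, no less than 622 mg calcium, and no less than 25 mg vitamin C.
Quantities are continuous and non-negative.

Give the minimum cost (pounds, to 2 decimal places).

Let x1 = servings of spinach, x2 = servings of tofu, x3 = servings of cheddar, x4 = servings of oatmeal.
Minimise 0.81x1 + 0.63x2 + 0.66x3 + 0.29x4 s.t.:
  5x1 + 2x2 + 1x3 + 28x4 ≥ 16   (carbohydrate)
  4x1 + 9x2 + 8x3 + 6x4 ≥ 18   (protein)
  191x1 + 223x2 + 230x3 + 20x4 ≥ 622   (calcium)
  13x1 ≥ 25   (vitamin C)
  x1, x2, x3, x4 ≥ 0.
At the optimum only spinach, tofu, oatmeal are positive (cheddar = 0). The carbohydrate, calcium, vitamin C requirements are met with equality.
So spinach = 1.923 servings, tofu = 1.129 servings, oatmeal = 0.1474 servings.
Objective = 0.81·1.923 + 0.63·1.129 + 0.29·0.1474 = 2.3116.

£2.31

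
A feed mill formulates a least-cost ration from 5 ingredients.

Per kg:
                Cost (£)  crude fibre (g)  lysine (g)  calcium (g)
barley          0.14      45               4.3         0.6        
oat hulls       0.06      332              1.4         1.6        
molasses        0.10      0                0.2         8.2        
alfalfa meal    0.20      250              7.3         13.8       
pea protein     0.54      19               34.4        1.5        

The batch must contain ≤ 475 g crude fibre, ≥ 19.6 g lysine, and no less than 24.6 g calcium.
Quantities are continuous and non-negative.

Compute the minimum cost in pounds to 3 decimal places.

Let x1 = kg of barley, x2 = kg of oat hulls, x3 = kg of molasses, x4 = kg of alfalfa meal, x5 = kg of pea protein.
Minimise 0.14x1 + 0.06x2 + 0.1x3 + 0.2x4 + 0.54x5 s.t.:
  45x1 + 332x2 + 250x4 + 19x5 ≤ 475   (crude fibre)
  4.3x1 + 1.4x2 + 0.2x3 + 7.3x4 + 34.4x5 ≥ 19.6   (lysine)
  0.6x1 + 1.6x2 + 8.2x3 + 13.8x4 + 1.5x5 ≥ 24.6   (calcium)
  x1, x2, x3, x4, x5 ≥ 0.
The cheapest feasible vertex uses only alfalfa meal, pea protein; barley, oat hulls, molasses are not used. There the lysine and calcium constraints are tight.
Optimal quantities: alfalfa meal = 1.761 kg, pea protein = 0.196 kg.
Cost = 0.2·1.761 + 0.54·0.196 = 0.45804.

£0.458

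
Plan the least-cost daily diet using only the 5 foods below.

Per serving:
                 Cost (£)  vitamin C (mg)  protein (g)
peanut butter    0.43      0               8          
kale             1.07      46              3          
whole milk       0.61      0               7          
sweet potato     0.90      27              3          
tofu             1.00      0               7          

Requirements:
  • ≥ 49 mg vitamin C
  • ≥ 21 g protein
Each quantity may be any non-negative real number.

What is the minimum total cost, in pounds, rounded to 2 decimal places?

Treat it as an LP. Let x1 = servings of peanut butter, x2 = servings of kale, x3 = servings of whole milk, x4 = servings of sweet potato, x5 = servings of tofu.
min 0.43x1 + 1.07x2 + 0.61x3 + 0.9x4 + 1x5 subject to:
  46x2 + 27x4 ≥ 49   (vitamin C)
  8x1 + 3x2 + 7x3 + 3x4 + 7x5 ≥ 21   (protein)
  x1, x2, x3, x4, x5 ≥ 0.
The minimum-cost mix takes nothing from whole milk, sweet potato, tofu — only peanut butter, kale. There the vitamin C and protein constraints are tight.
That vertex is x1 = 2.226, x2 = 1.065.
Cost = 0.43·2.226 + 1.07·1.065 = 2.0967.

£2.10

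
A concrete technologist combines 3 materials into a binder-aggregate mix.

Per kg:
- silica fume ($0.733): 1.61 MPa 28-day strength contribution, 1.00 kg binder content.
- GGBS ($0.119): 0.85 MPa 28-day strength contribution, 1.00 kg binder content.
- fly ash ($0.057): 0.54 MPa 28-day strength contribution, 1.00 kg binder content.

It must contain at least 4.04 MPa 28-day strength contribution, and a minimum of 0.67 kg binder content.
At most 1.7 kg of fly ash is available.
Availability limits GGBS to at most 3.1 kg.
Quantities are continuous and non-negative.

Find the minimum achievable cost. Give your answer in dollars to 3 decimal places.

$0.688

Let x1 = kg of silica fume, x2 = kg of GGBS, x3 = kg of fly ash.
Minimize 0.733x1 + 0.119x2 + 0.057x3 with:
  1.61x1 + 0.85x2 + 0.54x3 ≥ 4.04   (28-day strength contribution)
  1x1 + 1x2 + 1x3 ≥ 0.67   (binder content)
  x3 ≤ 1.7
  x2 ≤ 3.1
  x1, x2, x3 ≥ 0.
All 3 inputs are positive at the optimum. There the 28-day strength contribution, the fly ash cap, the GGBS cap constraints are tight.
So silica fume = 0.3025 kg, GGBS = 3.1 kg, fly ash = 1.7 kg.
Cost = 0.733·0.3025 + 0.119·3.1 + 0.057·1.7 = 0.68753.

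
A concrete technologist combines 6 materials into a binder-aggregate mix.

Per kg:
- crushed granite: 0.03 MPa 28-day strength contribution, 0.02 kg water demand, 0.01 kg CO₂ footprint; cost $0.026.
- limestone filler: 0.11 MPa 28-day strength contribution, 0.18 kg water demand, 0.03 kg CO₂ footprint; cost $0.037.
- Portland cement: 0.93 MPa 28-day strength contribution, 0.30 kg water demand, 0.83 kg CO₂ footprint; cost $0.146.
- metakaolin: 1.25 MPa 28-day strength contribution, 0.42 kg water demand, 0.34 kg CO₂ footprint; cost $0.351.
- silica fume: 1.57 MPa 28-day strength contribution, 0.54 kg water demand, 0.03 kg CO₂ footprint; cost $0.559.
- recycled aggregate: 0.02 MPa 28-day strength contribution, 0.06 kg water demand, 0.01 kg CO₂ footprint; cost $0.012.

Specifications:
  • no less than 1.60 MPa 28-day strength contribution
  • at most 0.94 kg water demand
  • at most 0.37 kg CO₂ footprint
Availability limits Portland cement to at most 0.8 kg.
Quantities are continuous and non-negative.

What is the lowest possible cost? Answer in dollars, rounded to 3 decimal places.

Let x1 = kg of crushed granite, x2 = kg of limestone filler, x3 = kg of Portland cement, x4 = kg of metakaolin, x5 = kg of silica fume, x6 = kg of recycled aggregate.
min 0.026x1 + 0.037x2 + 0.146x3 + 0.351x4 + 0.559x5 + 0.012x6 subject to:
  0.03x1 + 0.11x2 + 0.93x3 + 1.25x4 + 1.57x5 + 0.02x6 ≥ 1.6   (28-day strength contribution)
  0.02x1 + 0.18x2 + 0.3x3 + 0.42x4 + 0.54x5 + 0.06x6 ≤ 0.94   (water demand)
  0.01x1 + 0.03x2 + 0.83x3 + 0.34x4 + 0.03x5 + 0.01x6 ≤ 0.37   (CO₂ footprint)
  x3 ≤ 0.8
  x1, x2, x3, x4, x5, x6 ≥ 0.
At the optimum only metakaolin, silica fume are positive (crushed granite, limestone filler, Portland cement, recycled aggregate = 0). The 28-day strength contribution and CO₂ footprint requirements are met with equality.
Optimal quantities: metakaolin = 1.074 kg, silica fume = 0.1642 kg.
Total cost: 0.351·1.074 + 0.559·0.1642 = 0.46876.

$0.469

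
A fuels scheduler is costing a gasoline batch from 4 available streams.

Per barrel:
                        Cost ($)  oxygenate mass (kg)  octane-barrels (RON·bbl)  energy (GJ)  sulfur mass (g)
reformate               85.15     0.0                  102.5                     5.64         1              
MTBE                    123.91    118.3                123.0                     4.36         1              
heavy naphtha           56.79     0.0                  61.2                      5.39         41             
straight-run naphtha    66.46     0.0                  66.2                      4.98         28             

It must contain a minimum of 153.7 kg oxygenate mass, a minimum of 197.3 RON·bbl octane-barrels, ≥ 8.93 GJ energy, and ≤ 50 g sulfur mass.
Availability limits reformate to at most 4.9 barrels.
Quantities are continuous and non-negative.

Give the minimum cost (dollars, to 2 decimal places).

$195.67

Let x1 = barrels of reformate, x2 = barrels of MTBE, x3 = barrels of heavy naphtha, x4 = barrels of straight-run naphtha.
min 85.15x1 + 123.91x2 + 56.79x3 + 66.46x4 with:
  118.3x2 ≥ 153.7   (oxygenate mass)
  102.5x1 + 123x2 + 61.2x3 + 66.2x4 ≥ 197.3   (octane-barrels)
  5.64x1 + 4.36x2 + 5.39x3 + 4.98x4 ≥ 8.93   (energy)
  1x1 + 1x2 + 41x3 + 28x4 ≤ 50   (sulfur mass)
  x1 ≤ 4.9
  x1, x2, x3, x4 ≥ 0.
The cheapest feasible vertex uses only reformate, MTBE, heavy naphtha; straight-run naphtha is not used. There the oxygenate mass, octane-barrels, energy constraints are tight.
So reformate = 0.010868 barrels, MTBE = 1.2992 barrels, heavy naphtha = 0.59444 barrels.
Cost = 85.15·0.010868 + 123.91·1.2992 + 56.79·0.59444 = 195.6675.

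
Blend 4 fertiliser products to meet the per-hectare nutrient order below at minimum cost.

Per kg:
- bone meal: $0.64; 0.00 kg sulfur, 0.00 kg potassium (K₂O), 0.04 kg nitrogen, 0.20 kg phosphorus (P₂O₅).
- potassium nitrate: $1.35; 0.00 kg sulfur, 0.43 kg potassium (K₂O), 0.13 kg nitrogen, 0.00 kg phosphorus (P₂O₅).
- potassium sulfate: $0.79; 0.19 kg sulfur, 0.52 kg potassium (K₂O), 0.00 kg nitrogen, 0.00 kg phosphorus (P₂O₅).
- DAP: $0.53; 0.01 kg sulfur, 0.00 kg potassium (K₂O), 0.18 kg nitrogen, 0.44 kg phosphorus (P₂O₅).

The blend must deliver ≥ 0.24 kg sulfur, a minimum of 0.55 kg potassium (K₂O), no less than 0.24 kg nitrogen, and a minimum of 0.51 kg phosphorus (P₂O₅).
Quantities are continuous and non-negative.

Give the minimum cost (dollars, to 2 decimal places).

$1.65

Let x1 = kg of bone meal, x2 = kg of potassium nitrate, x3 = kg of potassium sulfate, x4 = kg of DAP.
min 0.64x1 + 1.35x2 + 0.79x3 + 0.53x4 s.t.:
  0.19x3 + 0.01x4 ≥ 0.24   (sulfur)
  0.43x2 + 0.52x3 ≥ 0.55   (potassium (K₂O))
  0.04x1 + 0.13x2 + 0.18x4 ≥ 0.24   (nitrogen)
  0.2x1 + 0.44x4 ≥ 0.51   (phosphorus (P₂O₅))
  x1, x2, x3, x4 ≥ 0.
The minimum-cost mix takes nothing from bone meal, potassium nitrate — only potassium sulfate, DAP. Binding constraints: sulfur and nitrogen.
Optimal quantities: potassium sulfate = 1.193 kg, DAP = 1.333 kg.
Hence cost = 0.79·1.193 + 0.53·1.333 = $1.6490.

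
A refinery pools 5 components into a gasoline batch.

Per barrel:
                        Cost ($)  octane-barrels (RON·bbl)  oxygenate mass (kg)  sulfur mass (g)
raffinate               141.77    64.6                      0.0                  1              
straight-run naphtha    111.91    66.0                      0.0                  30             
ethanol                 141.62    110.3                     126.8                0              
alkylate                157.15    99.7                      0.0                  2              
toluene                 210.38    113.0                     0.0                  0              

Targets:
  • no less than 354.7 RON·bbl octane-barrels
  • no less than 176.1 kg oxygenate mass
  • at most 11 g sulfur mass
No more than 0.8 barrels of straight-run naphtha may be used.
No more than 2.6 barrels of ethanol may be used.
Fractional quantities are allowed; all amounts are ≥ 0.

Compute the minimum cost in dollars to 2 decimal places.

$475.27

Treat it as an LP. Let x1 = barrels of raffinate, x2 = barrels of straight-run naphtha, x3 = barrels of ethanol, x4 = barrels of alkylate, x5 = barrels of toluene.
min 141.77x1 + 111.91x2 + 141.62x3 + 157.15x4 + 210.38x5 with:
  64.6x1 + 66x2 + 110.3x3 + 99.7x4 + 113x5 ≥ 354.7   (octane-barrels)
  126.8x3 ≥ 176.1   (oxygenate mass)
  1x1 + 30x2 + 2x4 ≤ 11   (sulfur mass)
  x2 ≤ 0.8
  x3 ≤ 2.6
  x1, x2, x3, x4, x5 ≥ 0.
The minimum-cost mix takes nothing from raffinate, straight-run naphtha, toluene — only ethanol, alkylate. There the octane-barrels and the ethanol cap constraints are tight.
Solving gives x3 = 2.6, x4 = 0.68124.
Hence cost = 141.62·2.6 + 157.15·0.68124 = $475.2689.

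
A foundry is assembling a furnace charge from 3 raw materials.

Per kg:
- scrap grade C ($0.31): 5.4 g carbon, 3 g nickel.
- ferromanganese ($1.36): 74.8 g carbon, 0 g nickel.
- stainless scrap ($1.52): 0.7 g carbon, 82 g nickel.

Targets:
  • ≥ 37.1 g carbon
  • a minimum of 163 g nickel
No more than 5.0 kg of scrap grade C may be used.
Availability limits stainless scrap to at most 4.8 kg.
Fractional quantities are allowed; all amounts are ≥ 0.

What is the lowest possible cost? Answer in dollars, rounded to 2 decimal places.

$3.67

Let x1 = kg of scrap grade C, x2 = kg of ferromanganese, x3 = kg of stainless scrap.
min 0.31x1 + 1.36x2 + 1.52x3 s.t.:
  5.4x1 + 74.8x2 + 0.7x3 ≥ 37.1   (carbon)
  3x1 + 82x3 ≥ 163   (nickel)
  x1 ≤ 5
  x3 ≤ 4.8
  x1, x2, x3 ≥ 0.
At the optimum only ferromanganese, stainless scrap are positive (scrap grade C = 0). Binding constraints: carbon and nickel.
That vertex is x2 = 0.4774, x3 = 1.988.
Hence cost = 1.36·0.4774 + 1.52·1.988 = $3.6710.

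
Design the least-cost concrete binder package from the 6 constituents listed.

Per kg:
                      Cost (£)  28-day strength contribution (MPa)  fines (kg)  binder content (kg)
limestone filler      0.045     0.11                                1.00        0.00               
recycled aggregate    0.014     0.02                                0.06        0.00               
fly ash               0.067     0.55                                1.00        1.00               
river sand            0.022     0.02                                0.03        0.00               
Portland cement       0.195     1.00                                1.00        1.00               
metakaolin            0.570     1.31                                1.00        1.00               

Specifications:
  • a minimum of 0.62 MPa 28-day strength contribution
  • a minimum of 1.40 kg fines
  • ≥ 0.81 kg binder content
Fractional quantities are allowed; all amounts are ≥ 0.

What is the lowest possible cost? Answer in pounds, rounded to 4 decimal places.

£0.0863

This is a linear program. Let x1 = kg of limestone filler, x2 = kg of recycled aggregate, x3 = kg of fly ash, x4 = kg of river sand, x5 = kg of Portland cement, x6 = kg of metakaolin.
Minimize 0.045x1 + 0.014x2 + 0.067x3 + 0.022x4 + 0.195x5 + 0.57x6 with:
  0.11x1 + 0.02x2 + 0.55x3 + 0.02x4 + 1x5 + 1.31x6 ≥ 0.62   (28-day strength contribution)
  1x1 + 0.06x2 + 1x3 + 0.03x4 + 1x5 + 1x6 ≥ 1.4   (fines)
  1x3 + 1x5 + 1x6 ≥ 0.81   (binder content)
  x1, x2, x3, x4, x5, x6 ≥ 0.
The cheapest feasible vertex uses only limestone filler, fly ash; recycled aggregate, river sand, Portland cement, metakaolin are not used. There the 28-day strength contribution and fines constraints are tight.
That vertex is x1 = 0.3409, x3 = 1.059.
Hence cost = 0.045·0.3409 + 0.067·1.059 = £0.086294.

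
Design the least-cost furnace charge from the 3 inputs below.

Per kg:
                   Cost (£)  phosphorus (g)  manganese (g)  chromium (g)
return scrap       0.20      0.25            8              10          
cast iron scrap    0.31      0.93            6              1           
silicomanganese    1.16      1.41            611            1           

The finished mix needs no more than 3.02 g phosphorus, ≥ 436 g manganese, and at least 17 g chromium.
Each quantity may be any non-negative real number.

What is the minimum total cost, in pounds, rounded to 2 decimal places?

Treat it as an LP. Let x1 = kg of return scrap, x2 = kg of cast iron scrap, x3 = kg of silicomanganese.
Minimize 0.2x1 + 0.31x2 + 1.16x3 s.t.:
  0.25x1 + 0.93x2 + 1.41x3 ≤ 3.02   (phosphorus)
  8x1 + 6x2 + 611x3 ≥ 436   (manganese)
  10x1 + 1x2 + 1x3 ≥ 17   (chromium)
  x1, x2, x3 ≥ 0.
The optimal basis is {return scrap, silicomanganese}; cast iron scrap drops out. The manganese and chromium requirements are met with equality.
Solving gives x1 = 1.631, x3 = 0.6922.
Cost = 0.2·1.631 + 1.16·0.6922 = 1.1292.

£1.13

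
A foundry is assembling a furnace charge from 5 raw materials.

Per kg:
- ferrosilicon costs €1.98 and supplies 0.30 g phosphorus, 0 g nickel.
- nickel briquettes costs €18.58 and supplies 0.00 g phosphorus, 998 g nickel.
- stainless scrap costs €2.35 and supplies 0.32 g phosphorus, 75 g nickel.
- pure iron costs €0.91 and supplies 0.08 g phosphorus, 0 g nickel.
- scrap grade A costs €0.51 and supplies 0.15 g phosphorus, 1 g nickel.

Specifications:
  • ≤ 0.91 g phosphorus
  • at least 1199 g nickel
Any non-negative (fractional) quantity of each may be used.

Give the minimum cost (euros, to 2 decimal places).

€22.32

Treat it as an LP. Let x1 = kg of ferrosilicon, x2 = kg of nickel briquettes, x3 = kg of stainless scrap, x4 = kg of pure iron, x5 = kg of scrap grade A.
Minimize 1.98x1 + 18.58x2 + 2.35x3 + 0.91x4 + 0.51x5 with:
  0.3x1 + 0.32x3 + 0.08x4 + 0.15x5 ≤ 0.91   (phosphorus)
  998x2 + 75x3 + 1x5 ≥ 1199   (nickel)
  x1, x2, x3, x4, x5 ≥ 0.
The optimal basis is {nickel briquettes}; ferrosilicon, stainless scrap, pure iron, scrap grade A drop out. Binding constraint: nickel.
So nickel briquettes = 1.2014 kg.
Total cost: 18.58·1.2014 = 22.3220.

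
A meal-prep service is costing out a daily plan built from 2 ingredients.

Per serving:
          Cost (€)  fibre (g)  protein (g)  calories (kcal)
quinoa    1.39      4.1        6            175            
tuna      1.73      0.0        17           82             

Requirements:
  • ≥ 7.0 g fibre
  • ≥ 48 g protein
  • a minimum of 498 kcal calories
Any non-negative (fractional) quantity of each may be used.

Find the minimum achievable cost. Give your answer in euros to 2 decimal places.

€6.31

Let x1 = servings of quinoa, x2 = servings of tuna.
Minimize 1.39x1 + 1.73x2 s.t.:
  4.1x1 ≥ 7   (fibre)
  6x1 + 17x2 ≥ 48   (protein)
  175x1 + 82x2 ≥ 498   (calories)
  x1, x2 ≥ 0.
Both inputs are positive at the optimum. The protein and calories requirements are met with equality.
Solving gives x1 = 1.824, x2 = 2.18.
Cost = 1.39·1.824 + 1.73·2.18 = 6.3068.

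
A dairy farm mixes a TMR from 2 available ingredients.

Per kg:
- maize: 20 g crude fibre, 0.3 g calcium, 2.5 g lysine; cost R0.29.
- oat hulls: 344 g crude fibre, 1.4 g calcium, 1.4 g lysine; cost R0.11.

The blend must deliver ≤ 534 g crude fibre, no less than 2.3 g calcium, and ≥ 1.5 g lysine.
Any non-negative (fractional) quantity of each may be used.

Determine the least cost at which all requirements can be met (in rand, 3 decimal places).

R0.335

Let x1 = kg of maize, x2 = kg of oat hulls.
Minimise 0.29x1 + 0.11x2 subject to:
  20x1 + 344x2 ≤ 534   (crude fibre)
  0.3x1 + 1.4x2 ≥ 2.3   (calcium)
  2.5x1 + 1.4x2 ≥ 1.5   (lysine)
  x1, x2 ≥ 0.
Both inputs are positive at the optimum. The crude fibre and calcium requirements are met with equality.
Solving gives x1 = 0.5798, x2 = 1.519.
Objective = 0.29·0.5798 + 0.11·1.519 = 0.33523.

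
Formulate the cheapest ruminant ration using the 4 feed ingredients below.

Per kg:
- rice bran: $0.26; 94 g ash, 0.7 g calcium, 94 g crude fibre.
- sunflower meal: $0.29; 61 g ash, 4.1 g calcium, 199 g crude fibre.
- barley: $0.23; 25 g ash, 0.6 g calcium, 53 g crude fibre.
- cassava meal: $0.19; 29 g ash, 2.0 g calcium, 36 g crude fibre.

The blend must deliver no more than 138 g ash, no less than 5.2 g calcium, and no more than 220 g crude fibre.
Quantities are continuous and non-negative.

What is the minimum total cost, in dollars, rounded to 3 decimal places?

Let x1 = kg of rice bran, x2 = kg of sunflower meal, x3 = kg of barley, x4 = kg of cassava meal.
min 0.26x1 + 0.29x2 + 0.23x3 + 0.19x4 s.t.:
  94x1 + 61x2 + 25x3 + 29x4 ≤ 138   (ash)
  0.7x1 + 4.1x2 + 0.6x3 + 2x4 ≥ 5.2   (calcium)
  94x1 + 199x2 + 53x3 + 36x4 ≤ 220   (crude fibre)
  x1, x2, x3, x4 ≥ 0.
The optimal basis is {sunflower meal, cassava meal}; rice bran, barley drop out. Binding constraints: calcium and crude fibre.
So sunflower meal = 1.01 kg, cassava meal = 0.5304 kg.
Hence cost = 0.29·1.01 + 0.19·0.5304 = $0.39368.

$0.394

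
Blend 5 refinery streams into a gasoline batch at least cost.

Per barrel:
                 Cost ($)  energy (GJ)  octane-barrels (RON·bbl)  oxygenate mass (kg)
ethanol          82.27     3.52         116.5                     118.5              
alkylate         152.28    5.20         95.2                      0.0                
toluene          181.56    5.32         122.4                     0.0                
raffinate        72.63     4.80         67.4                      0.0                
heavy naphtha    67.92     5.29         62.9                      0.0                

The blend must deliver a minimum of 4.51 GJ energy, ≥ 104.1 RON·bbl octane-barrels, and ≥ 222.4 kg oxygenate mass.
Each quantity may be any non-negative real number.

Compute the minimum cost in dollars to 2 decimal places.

$154.40

Set it up as a linear program. Let x1 = barrels of ethanol, x2 = barrels of alkylate, x3 = barrels of toluene, x4 = barrels of raffinate, x5 = barrels of heavy naphtha.
Minimize 82.27x1 + 152.28x2 + 181.56x3 + 72.63x4 + 67.92x5 s.t.:
  3.52x1 + 5.2x2 + 5.32x3 + 4.8x4 + 5.29x5 ≥ 4.51   (energy)
  116.5x1 + 95.2x2 + 122.4x3 + 67.4x4 + 62.9x5 ≥ 104.1   (octane-barrels)
  118.5x1 ≥ 222.4   (oxygenate mass)
  x1, x2, x3, x4, x5 ≥ 0.
The optimal basis is {ethanol}; alkylate, toluene, raffinate, heavy naphtha drop out. The oxygenate mass requirement is met with equality.
That vertex is x1 = 1.8768.
Total cost: 82.27·1.8768 = 154.4043.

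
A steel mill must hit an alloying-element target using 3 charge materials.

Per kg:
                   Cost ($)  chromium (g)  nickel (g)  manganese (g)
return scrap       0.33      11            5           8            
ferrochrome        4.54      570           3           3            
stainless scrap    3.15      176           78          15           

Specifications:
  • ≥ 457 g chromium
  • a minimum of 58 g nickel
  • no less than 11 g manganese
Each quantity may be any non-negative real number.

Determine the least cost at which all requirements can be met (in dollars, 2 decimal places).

$4.90

Treat it as an LP. Let x1 = kg of return scrap, x2 = kg of ferrochrome, x3 = kg of stainless scrap.
min 0.33x1 + 4.54x2 + 3.15x3 s.t.:
  11x1 + 570x2 + 176x3 ≥ 457   (chromium)
  5x1 + 3x2 + 78x3 ≥ 58   (nickel)
  8x1 + 3x2 + 15x3 ≥ 11   (manganese)
  x1, x2, x3 ≥ 0.
At the optimum only ferrochrome, stainless scrap are positive (return scrap = 0). There the chromium and nickel constraints are tight.
Optimal quantities: ferrochrome = 0.579 kg, stainless scrap = 0.7213 kg.
Objective = 4.54·0.579 + 3.15·0.7213 = 4.9008.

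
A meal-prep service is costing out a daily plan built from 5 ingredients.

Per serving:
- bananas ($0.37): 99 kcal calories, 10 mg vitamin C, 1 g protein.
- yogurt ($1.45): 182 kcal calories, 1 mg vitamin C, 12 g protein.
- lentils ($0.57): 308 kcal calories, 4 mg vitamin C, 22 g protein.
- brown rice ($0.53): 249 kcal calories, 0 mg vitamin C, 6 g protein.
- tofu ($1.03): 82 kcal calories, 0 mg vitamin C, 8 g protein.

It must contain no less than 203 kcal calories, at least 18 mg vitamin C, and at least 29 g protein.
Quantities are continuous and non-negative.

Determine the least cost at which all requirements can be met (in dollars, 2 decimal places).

$1.20

Treat it as an LP. Let x1 = servings of bananas, x2 = servings of yogurt, x3 = servings of lentils, x4 = servings of brown rice, x5 = servings of tofu.
Minimise 0.37x1 + 1.45x2 + 0.57x3 + 0.53x4 + 1.03x5 subject to:
  99x1 + 182x2 + 308x3 + 249x4 + 82x5 ≥ 203   (calories)
  10x1 + 1x2 + 4x3 ≥ 18   (vitamin C)
  1x1 + 12x2 + 22x3 + 6x4 + 8x5 ≥ 29   (protein)
  x1, x2, x3, x4, x5 ≥ 0.
At the optimum only bananas, lentils are positive (yogurt, brown rice, tofu = 0). Binding constraints: vitamin C and protein.
So bananas = 1.296 servings, lentils = 1.259 servings.
Cost = 0.37·1.296 + 0.57·1.259 = 1.1972.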